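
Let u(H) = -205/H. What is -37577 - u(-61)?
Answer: -2292402/61 ≈ -37580.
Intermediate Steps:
-37577 - u(-61) = -37577 - (-205)/(-61) = -37577 - (-205)*(-1)/61 = -37577 - 1*205/61 = -37577 - 205/61 = -2292402/61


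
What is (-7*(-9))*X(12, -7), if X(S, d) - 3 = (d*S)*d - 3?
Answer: 37044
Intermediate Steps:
X(S, d) = S*d² (X(S, d) = 3 + ((d*S)*d - 3) = 3 + ((S*d)*d - 3) = 3 + (S*d² - 3) = 3 + (-3 + S*d²) = S*d²)
(-7*(-9))*X(12, -7) = (-7*(-9))*(12*(-7)²) = 63*(12*49) = 63*588 = 37044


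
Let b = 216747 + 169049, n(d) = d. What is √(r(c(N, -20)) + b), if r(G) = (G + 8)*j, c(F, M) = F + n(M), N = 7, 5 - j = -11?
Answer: 2*√96429 ≈ 621.06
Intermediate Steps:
j = 16 (j = 5 - 1*(-11) = 5 + 11 = 16)
b = 385796
c(F, M) = F + M
r(G) = 128 + 16*G (r(G) = (G + 8)*16 = (8 + G)*16 = 128 + 16*G)
√(r(c(N, -20)) + b) = √((128 + 16*(7 - 20)) + 385796) = √((128 + 16*(-13)) + 385796) = √((128 - 208) + 385796) = √(-80 + 385796) = √385716 = 2*√96429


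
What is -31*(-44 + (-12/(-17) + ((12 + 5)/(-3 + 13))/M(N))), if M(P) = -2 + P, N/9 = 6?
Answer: 11855361/8840 ≈ 1341.1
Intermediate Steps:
N = 54 (N = 9*6 = 54)
-31*(-44 + (-12/(-17) + ((12 + 5)/(-3 + 13))/M(N))) = -31*(-44 + (-12/(-17) + ((12 + 5)/(-3 + 13))/(-2 + 54))) = -31*(-44 + (-12*(-1/17) + (17/10)/52)) = -31*(-44 + (12/17 + (17*(⅒))*(1/52))) = -31*(-44 + (12/17 + (17/10)*(1/52))) = -31*(-44 + (12/17 + 17/520)) = -31*(-44 + 6529/8840) = -31*(-382431)/8840 = -1*(-11855361/8840) = 11855361/8840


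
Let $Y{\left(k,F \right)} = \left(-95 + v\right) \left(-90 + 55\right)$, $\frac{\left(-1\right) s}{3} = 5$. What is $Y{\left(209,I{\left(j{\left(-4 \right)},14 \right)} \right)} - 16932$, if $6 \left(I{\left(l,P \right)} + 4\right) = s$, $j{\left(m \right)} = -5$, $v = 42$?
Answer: $-15077$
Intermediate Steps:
$s = -15$ ($s = \left(-3\right) 5 = -15$)
$I{\left(l,P \right)} = - \frac{13}{2}$ ($I{\left(l,P \right)} = -4 + \frac{1}{6} \left(-15\right) = -4 - \frac{5}{2} = - \frac{13}{2}$)
$Y{\left(k,F \right)} = 1855$ ($Y{\left(k,F \right)} = \left(-95 + 42\right) \left(-90 + 55\right) = \left(-53\right) \left(-35\right) = 1855$)
$Y{\left(209,I{\left(j{\left(-4 \right)},14 \right)} \right)} - 16932 = 1855 - 16932 = -15077$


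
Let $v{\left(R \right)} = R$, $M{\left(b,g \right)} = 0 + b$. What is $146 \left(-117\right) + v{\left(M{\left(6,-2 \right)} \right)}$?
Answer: $-17076$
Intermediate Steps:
$M{\left(b,g \right)} = b$
$146 \left(-117\right) + v{\left(M{\left(6,-2 \right)} \right)} = 146 \left(-117\right) + 6 = -17082 + 6 = -17076$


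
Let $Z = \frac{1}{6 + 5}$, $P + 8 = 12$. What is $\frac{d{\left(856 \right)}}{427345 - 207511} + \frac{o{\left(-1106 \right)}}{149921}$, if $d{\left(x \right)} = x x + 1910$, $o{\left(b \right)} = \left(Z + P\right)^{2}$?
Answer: $\frac{2221207930456}{664647617799} \approx 3.3419$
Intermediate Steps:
$P = 4$ ($P = -8 + 12 = 4$)
$Z = \frac{1}{11} \approx 0.090909$
$o{\left(b \right)} = \frac{2025}{121}$ ($o{\left(b \right)} = \left(\frac{1}{11} + 4\right)^{2} = \left(\frac{45}{11}\right)^{2} = \frac{2025}{121}$)
$d{\left(x \right)} = 1910 + x^{2}$ ($d{\left(x \right)} = x^{2} + 1910 = 1910 + x^{2}$)
$\frac{d{\left(856 \right)}}{427345 - 207511} + \frac{o{\left(-1106 \right)}}{149921} = \frac{1910 + 856^{2}}{427345 - 207511} + \frac{2025}{121 \cdot 149921} = \frac{1910 + 732736}{427345 - 207511} + \frac{2025}{121} \cdot \frac{1}{149921} = \frac{734646}{219834} + \frac{2025}{18140441} = 734646 \cdot \frac{1}{219834} + \frac{2025}{18140441} = \frac{122441}{36639} + \frac{2025}{18140441} = \frac{2221207930456}{664647617799}$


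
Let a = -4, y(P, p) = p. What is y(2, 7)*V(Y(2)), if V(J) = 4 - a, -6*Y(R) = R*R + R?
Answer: 56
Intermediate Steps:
Y(R) = -R/6 - R²/6 (Y(R) = -(R*R + R)/6 = -(R² + R)/6 = -(R + R²)/6 = -R/6 - R²/6)
V(J) = 8 (V(J) = 4 - 1*(-4) = 4 + 4 = 8)
y(2, 7)*V(Y(2)) = 7*8 = 56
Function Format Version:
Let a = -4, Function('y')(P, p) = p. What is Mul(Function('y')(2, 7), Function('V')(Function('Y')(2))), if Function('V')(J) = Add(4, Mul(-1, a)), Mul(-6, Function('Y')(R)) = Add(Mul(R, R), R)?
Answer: 56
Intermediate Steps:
Function('Y')(R) = Add(Mul(Rational(-1, 6), R), Mul(Rational(-1, 6), Pow(R, 2))) (Function('Y')(R) = Mul(Rational(-1, 6), Add(Mul(R, R), R)) = Mul(Rational(-1, 6), Add(Pow(R, 2), R)) = Mul(Rational(-1, 6), Add(R, Pow(R, 2))) = Add(Mul(Rational(-1, 6), R), Mul(Rational(-1, 6), Pow(R, 2))))
Function('V')(J) = 8 (Function('V')(J) = Add(4, Mul(-1, -4)) = Add(4, 4) = 8)
Mul(Function('y')(2, 7), Function('V')(Function('Y')(2))) = Mul(7, 8) = 56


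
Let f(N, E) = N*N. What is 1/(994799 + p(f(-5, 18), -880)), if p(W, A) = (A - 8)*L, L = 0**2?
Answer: 1/994799 ≈ 1.0052e-6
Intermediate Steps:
f(N, E) = N**2
L = 0
p(W, A) = 0 (p(W, A) = (A - 8)*0 = (-8 + A)*0 = 0)
1/(994799 + p(f(-5, 18), -880)) = 1/(994799 + 0) = 1/994799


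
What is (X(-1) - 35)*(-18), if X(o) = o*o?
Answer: 612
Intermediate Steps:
X(o) = o²
(X(-1) - 35)*(-18) = ((-1)² - 35)*(-18) = (1 - 35)*(-18) = -34*(-18) = 612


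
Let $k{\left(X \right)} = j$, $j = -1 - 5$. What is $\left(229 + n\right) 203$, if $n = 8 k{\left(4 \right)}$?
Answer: $36743$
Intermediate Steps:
$j = -6$
$k{\left(X \right)} = -6$
$n = -48$ ($n = 8 \left(-6\right) = -48$)
$\left(229 + n\right) 203 = \left(229 - 48\right) 203 = 181 \cdot 203 = 36743$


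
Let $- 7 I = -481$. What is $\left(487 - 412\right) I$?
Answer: $\frac{36075}{7} \approx 5153.6$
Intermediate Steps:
$I = \frac{481}{7}$ ($I = \left(- \frac{1}{7}\right) \left(-481\right) = \frac{481}{7} \approx 68.714$)
$\left(487 - 412\right) I = \left(487 - 412\right) \frac{481}{7} = 75 \cdot \frac{481}{7} = \frac{36075}{7}$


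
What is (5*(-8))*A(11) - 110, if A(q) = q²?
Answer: -4950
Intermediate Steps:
(5*(-8))*A(11) - 110 = (5*(-8))*11² - 110 = -40*121 - 110 = -4840 - 110 = -4950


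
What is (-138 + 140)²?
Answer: 4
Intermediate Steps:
(-138 + 140)² = 2² = 4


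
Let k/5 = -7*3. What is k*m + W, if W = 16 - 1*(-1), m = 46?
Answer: -4813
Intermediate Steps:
W = 17 (W = 16 + 1 = 17)
k = -105 (k = 5*(-7*3) = 5*(-21) = -105)
k*m + W = -105*46 + 17 = -4830 + 17 = -4813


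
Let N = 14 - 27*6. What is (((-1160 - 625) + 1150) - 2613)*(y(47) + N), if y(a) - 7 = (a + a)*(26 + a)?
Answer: -21829808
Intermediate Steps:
N = -148 (N = 14 - 162 = -148)
y(a) = 7 + 2*a*(26 + a) (y(a) = 7 + (a + a)*(26 + a) = 7 + (2*a)*(26 + a) = 7 + 2*a*(26 + a))
(((-1160 - 625) + 1150) - 2613)*(y(47) + N) = (((-1160 - 625) + 1150) - 2613)*((7 + 2*47² + 52*47) - 148) = ((-1785 + 1150) - 2613)*((7 + 2*2209 + 2444) - 148) = (-635 - 2613)*((7 + 4418 + 2444) - 148) = -3248*(6869 - 148) = -3248*6721 = -21829808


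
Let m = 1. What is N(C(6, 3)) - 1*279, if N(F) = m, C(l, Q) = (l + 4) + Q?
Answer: -278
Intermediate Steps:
C(l, Q) = 4 + Q + l (C(l, Q) = (4 + l) + Q = 4 + Q + l)
N(F) = 1
N(C(6, 3)) - 1*279 = 1 - 1*279 = 1 - 279 = -278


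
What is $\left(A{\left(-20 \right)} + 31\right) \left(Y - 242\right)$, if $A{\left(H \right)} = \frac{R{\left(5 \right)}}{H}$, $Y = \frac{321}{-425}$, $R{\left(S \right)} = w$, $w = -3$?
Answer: $- \frac{64275533}{8500} \approx -7561.8$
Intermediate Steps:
$R{\left(S \right)} = -3$
$Y = - \frac{321}{425}$ ($Y = 321 \left(- \frac{1}{425}\right) = - \frac{321}{425} \approx -0.75529$)
$A{\left(H \right)} = - \frac{3}{H}$
$\left(A{\left(-20 \right)} + 31\right) \left(Y - 242\right) = \left(- \frac{3}{-20} + 31\right) \left(- \frac{321}{425} - 242\right) = \left(\left(-3\right) \left(- \frac{1}{20}\right) + 31\right) \left(- \frac{103171}{425}\right) = \left(\frac{3}{20} + 31\right) \left(- \frac{103171}{425}\right) = \frac{623}{20} \left(- \frac{103171}{425}\right) = - \frac{64275533}{8500}$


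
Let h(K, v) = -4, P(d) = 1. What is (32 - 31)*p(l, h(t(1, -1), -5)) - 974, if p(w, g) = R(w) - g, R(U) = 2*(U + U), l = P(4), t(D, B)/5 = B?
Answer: -966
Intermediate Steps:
t(D, B) = 5*B
l = 1
R(U) = 4*U (R(U) = 2*(2*U) = 4*U)
p(w, g) = -g + 4*w (p(w, g) = 4*w - g = -g + 4*w)
(32 - 31)*p(l, h(t(1, -1), -5)) - 974 = (32 - 31)*(-1*(-4) + 4*1) - 974 = 1*(4 + 4) - 974 = 1*8 - 974 = 8 - 974 = -966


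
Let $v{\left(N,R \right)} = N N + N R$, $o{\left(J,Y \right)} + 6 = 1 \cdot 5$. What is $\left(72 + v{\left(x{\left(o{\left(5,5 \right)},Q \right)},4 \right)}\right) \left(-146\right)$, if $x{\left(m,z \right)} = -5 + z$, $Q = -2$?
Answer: $-13578$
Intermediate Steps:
$o{\left(J,Y \right)} = -1$ ($o{\left(J,Y \right)} = -6 + 1 \cdot 5 = -6 + 5 = -1$)
$v{\left(N,R \right)} = N^{2} + N R$
$\left(72 + v{\left(x{\left(o{\left(5,5 \right)},Q \right)},4 \right)}\right) \left(-146\right) = \left(72 + \left(-5 - 2\right) \left(\left(-5 - 2\right) + 4\right)\right) \left(-146\right) = \left(72 - 7 \left(-7 + 4\right)\right) \left(-146\right) = \left(72 - -21\right) \left(-146\right) = \left(72 + 21\right) \left(-146\right) = 93 \left(-146\right) = -13578$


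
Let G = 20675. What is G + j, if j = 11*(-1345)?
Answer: 5880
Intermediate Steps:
j = -14795
G + j = 20675 - 14795 = 5880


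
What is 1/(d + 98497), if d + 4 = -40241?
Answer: 1/58252 ≈ 1.7167e-5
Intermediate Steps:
d = -40245 (d = -4 - 40241 = -40245)
1/(d + 98497) = 1/(-40245 + 98497) = 1/58252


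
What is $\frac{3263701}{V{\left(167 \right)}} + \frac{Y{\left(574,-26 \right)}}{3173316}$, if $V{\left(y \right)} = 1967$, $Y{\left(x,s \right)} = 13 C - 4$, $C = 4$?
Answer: $\frac{123294698773}{74308483} \approx 1659.2$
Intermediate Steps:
$Y{\left(x,s \right)} = 48$ ($Y{\left(x,s \right)} = 13 \cdot 4 - 4 = 52 - 4 = 48$)
$\frac{3263701}{V{\left(167 \right)}} + \frac{Y{\left(574,-26 \right)}}{3173316} = \frac{3263701}{1967} + \frac{48}{3173316} = 3263701 \cdot \frac{1}{1967} + 48 \cdot \frac{1}{3173316} = \frac{466243}{281} + \frac{4}{264443} = \frac{123294698773}{74308483}$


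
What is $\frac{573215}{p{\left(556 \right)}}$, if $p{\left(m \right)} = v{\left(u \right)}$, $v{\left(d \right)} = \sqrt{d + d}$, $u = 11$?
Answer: $\frac{573215 \sqrt{22}}{22} \approx 1.2221 \cdot 10^{5}$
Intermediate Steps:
$v{\left(d \right)} = \sqrt{2} \sqrt{d}$ ($v{\left(d \right)} = \sqrt{2 d} = \sqrt{2} \sqrt{d}$)
$p{\left(m \right)} = \sqrt{22}$ ($p{\left(m \right)} = \sqrt{2} \sqrt{11} = \sqrt{22}$)
$\frac{573215}{p{\left(556 \right)}} = \frac{573215}{\sqrt{22}} = 573215 \frac{\sqrt{22}}{22} = \frac{573215 \sqrt{22}}{22}$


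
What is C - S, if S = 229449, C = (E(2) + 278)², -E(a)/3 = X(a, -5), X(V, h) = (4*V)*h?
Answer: -71045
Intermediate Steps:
X(V, h) = 4*V*h
E(a) = 60*a (E(a) = -12*a*(-5) = -(-60)*a = 60*a)
C = 158404 (C = (60*2 + 278)² = (120 + 278)² = 398² = 158404)
C - S = 158404 - 1*229449 = 158404 - 229449 = -71045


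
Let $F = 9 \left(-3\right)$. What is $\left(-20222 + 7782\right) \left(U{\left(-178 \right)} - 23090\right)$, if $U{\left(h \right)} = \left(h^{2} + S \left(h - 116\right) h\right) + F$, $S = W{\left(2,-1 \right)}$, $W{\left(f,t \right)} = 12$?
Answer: $-7918694440$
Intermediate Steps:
$S = 12$
$F = -27$
$U{\left(h \right)} = -27 + h^{2} + h \left(-1392 + 12 h\right)$ ($U{\left(h \right)} = \left(h^{2} + 12 \left(h - 116\right) h\right) - 27 = \left(h^{2} + 12 \left(-116 + h\right) h\right) - 27 = \left(h^{2} + \left(-1392 + 12 h\right) h\right) - 27 = \left(h^{2} + h \left(-1392 + 12 h\right)\right) - 27 = -27 + h^{2} + h \left(-1392 + 12 h\right)$)
$\left(-20222 + 7782\right) \left(U{\left(-178 \right)} - 23090\right) = \left(-20222 + 7782\right) \left(\left(-27 - -247776 + 13 \left(-178\right)^{2}\right) - 23090\right) = - 12440 \left(\left(-27 + 247776 + 13 \cdot 31684\right) - 23090\right) = - 12440 \left(\left(-27 + 247776 + 411892\right) - 23090\right) = - 12440 \left(659641 - 23090\right) = \left(-12440\right) 636551 = -7918694440$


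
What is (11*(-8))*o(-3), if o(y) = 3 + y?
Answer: 0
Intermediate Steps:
(11*(-8))*o(-3) = (11*(-8))*(3 - 3) = -88*0 = 0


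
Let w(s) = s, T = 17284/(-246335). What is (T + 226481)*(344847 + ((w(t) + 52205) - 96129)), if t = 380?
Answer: 16809748559645853/246335 ≈ 6.8239e+10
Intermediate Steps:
T = -17284/246335 (T = 17284*(-1/246335) = -17284/246335 ≈ -0.070165)
(T + 226481)*(344847 + ((w(t) + 52205) - 96129)) = (-17284/246335 + 226481)*(344847 + ((380 + 52205) - 96129)) = 55790179851*(344847 + (52585 - 96129))/246335 = 55790179851*(344847 - 43544)/246335 = (55790179851/246335)*301303 = 16809748559645853/246335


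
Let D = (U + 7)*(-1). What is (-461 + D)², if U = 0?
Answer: 219024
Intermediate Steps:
D = -7 (D = (0 + 7)*(-1) = 7*(-1) = -7)
(-461 + D)² = (-461 - 7)² = (-468)² = 219024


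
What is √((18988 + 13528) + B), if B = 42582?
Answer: √75098 ≈ 274.04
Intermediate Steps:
√((18988 + 13528) + B) = √((18988 + 13528) + 42582) = √(32516 + 42582) = √75098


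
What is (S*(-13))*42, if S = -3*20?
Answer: 32760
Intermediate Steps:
S = -60
(S*(-13))*42 = -60*(-13)*42 = 780*42 = 32760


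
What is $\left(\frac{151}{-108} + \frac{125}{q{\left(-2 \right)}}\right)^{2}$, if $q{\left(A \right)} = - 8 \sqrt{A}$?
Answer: $\frac{\left(-604 + 3375 i \sqrt{2}\right)^{2}}{186624} \approx -120.12 - 30.895 i$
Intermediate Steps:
$\left(\frac{151}{-108} + \frac{125}{q{\left(-2 \right)}}\right)^{2} = \left(\frac{151}{-108} + \frac{125}{\left(-8\right) \sqrt{-2}}\right)^{2} = \left(151 \left(- \frac{1}{108}\right) + \frac{125}{\left(-8\right) i \sqrt{2}}\right)^{2} = \left(- \frac{151}{108} + \frac{125}{\left(-8\right) i \sqrt{2}}\right)^{2} = \left(- \frac{151}{108} + 125 \frac{i \sqrt{2}}{16}\right)^{2} = \left(- \frac{151}{108} + \frac{125 i \sqrt{2}}{16}\right)^{2}$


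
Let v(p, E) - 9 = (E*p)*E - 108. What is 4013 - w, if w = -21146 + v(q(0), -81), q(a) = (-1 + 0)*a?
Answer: 25258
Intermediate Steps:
q(a) = -a
v(p, E) = -99 + p*E**2 (v(p, E) = 9 + ((E*p)*E - 108) = 9 + (p*E**2 - 108) = 9 + (-108 + p*E**2) = -99 + p*E**2)
w = -21245 (w = -21146 + (-99 - 1*0*(-81)**2) = -21146 + (-99 + 0*6561) = -21146 + (-99 + 0) = -21146 - 99 = -21245)
4013 - w = 4013 - 1*(-21245) = 4013 + 21245 = 25258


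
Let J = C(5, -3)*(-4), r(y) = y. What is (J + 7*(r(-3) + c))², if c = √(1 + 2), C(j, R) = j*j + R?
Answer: 12028 - 1526*√3 ≈ 9384.9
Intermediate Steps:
C(j, R) = R + j² (C(j, R) = j² + R = R + j²)
c = √3 ≈ 1.7320
J = -88 (J = (-3 + 5²)*(-4) = (-3 + 25)*(-4) = 22*(-4) = -88)
(J + 7*(r(-3) + c))² = (-88 + 7*(-3 + √3))² = (-88 + (-21 + 7*√3))² = (-109 + 7*√3)²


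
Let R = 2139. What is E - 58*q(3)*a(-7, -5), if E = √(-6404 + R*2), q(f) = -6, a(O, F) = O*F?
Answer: 12180 + I*√2126 ≈ 12180.0 + 46.109*I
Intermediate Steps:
a(O, F) = F*O
E = I*√2126 (E = √(-6404 + 2139*2) = √(-6404 + 4278) = √(-2126) = I*√2126 ≈ 46.109*I)
E - 58*q(3)*a(-7, -5) = I*√2126 - 58*(-6)*(-5*(-7)) = I*√2126 - (-348)*35 = I*√2126 - 1*(-12180) = I*√2126 + 12180 = 12180 + I*√2126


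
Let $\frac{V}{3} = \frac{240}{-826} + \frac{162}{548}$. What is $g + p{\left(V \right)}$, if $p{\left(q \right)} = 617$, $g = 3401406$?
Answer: $3402023$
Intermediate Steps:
$V = \frac{1719}{113162}$ ($V = 3 \left(\frac{240}{-826} + \frac{162}{548}\right) = 3 \left(240 \left(- \frac{1}{826}\right) + 162 \cdot \frac{1}{548}\right) = 3 \left(- \frac{120}{413} + \frac{81}{274}\right) = 3 \cdot \frac{573}{113162} = \frac{1719}{113162} \approx 0.015191$)
$g + p{\left(V \right)} = 3401406 + 617 = 3402023$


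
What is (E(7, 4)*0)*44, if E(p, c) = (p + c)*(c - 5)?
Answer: 0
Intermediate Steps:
E(p, c) = (-5 + c)*(c + p) (E(p, c) = (c + p)*(-5 + c) = (-5 + c)*(c + p))
(E(7, 4)*0)*44 = ((4**2 - 5*4 - 5*7 + 4*7)*0)*44 = ((16 - 20 - 35 + 28)*0)*44 = -11*0*44 = 0*44 = 0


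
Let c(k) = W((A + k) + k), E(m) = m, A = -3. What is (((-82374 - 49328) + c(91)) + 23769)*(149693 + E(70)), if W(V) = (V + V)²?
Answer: 3029855253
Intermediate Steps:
W(V) = 4*V² (W(V) = (2*V)² = 4*V²)
c(k) = 4*(-3 + 2*k)² (c(k) = 4*((-3 + k) + k)² = 4*(-3 + 2*k)²)
(((-82374 - 49328) + c(91)) + 23769)*(149693 + E(70)) = (((-82374 - 49328) + 4*(-3 + 2*91)²) + 23769)*(149693 + 70) = ((-131702 + 4*(-3 + 182)²) + 23769)*149763 = ((-131702 + 4*179²) + 23769)*149763 = ((-131702 + 4*32041) + 23769)*149763 = ((-131702 + 128164) + 23769)*149763 = (-3538 + 23769)*149763 = 20231*149763 = 3029855253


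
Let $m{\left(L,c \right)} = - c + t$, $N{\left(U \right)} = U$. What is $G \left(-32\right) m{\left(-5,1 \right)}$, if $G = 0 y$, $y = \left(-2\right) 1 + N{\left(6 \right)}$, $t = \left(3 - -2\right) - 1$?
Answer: $0$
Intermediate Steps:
$t = 4$ ($t = \left(3 + 2\right) - 1 = 5 - 1 = 4$)
$m{\left(L,c \right)} = 4 - c$ ($m{\left(L,c \right)} = - c + 4 = 4 - c$)
$y = 4$ ($y = \left(-2\right) 1 + 6 = -2 + 6 = 4$)
$G = 0$ ($G = 0 \cdot 4 = 0$)
$G \left(-32\right) m{\left(-5,1 \right)} = 0 \left(-32\right) \left(4 - 1\right) = 0 \left(4 - 1\right) = 0 \cdot 3 = 0$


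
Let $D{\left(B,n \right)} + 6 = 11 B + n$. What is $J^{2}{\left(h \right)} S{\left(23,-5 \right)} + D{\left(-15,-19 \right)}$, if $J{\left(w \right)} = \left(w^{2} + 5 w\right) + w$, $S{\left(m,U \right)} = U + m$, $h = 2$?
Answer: $4418$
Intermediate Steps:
$D{\left(B,n \right)} = -6 + n + 11 B$ ($D{\left(B,n \right)} = -6 + \left(11 B + n\right) = -6 + \left(n + 11 B\right) = -6 + n + 11 B$)
$J{\left(w \right)} = w^{2} + 6 w$
$J^{2}{\left(h \right)} S{\left(23,-5 \right)} + D{\left(-15,-19 \right)} = \left(2 \left(6 + 2\right)\right)^{2} \left(-5 + 23\right) - 190 = \left(2 \cdot 8\right)^{2} \cdot 18 - 190 = 16^{2} \cdot 18 - 190 = 256 \cdot 18 - 190 = 4608 - 190 = 4418$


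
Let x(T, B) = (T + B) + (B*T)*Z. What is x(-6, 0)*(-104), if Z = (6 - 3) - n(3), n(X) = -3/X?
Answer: 624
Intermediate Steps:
Z = 4 (Z = (6 - 3) - (-3)/3 = 3 - (-3)/3 = 3 - 1*(-1) = 3 + 1 = 4)
x(T, B) = B + T + 4*B*T (x(T, B) = (T + B) + (B*T)*4 = (B + T) + 4*B*T = B + T + 4*B*T)
x(-6, 0)*(-104) = (0 - 6 + 4*0*(-6))*(-104) = (0 - 6 + 0)*(-104) = -6*(-104) = 624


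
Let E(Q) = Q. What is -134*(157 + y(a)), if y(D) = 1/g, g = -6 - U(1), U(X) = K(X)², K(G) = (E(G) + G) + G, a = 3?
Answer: -315436/15 ≈ -21029.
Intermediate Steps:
K(G) = 3*G (K(G) = (G + G) + G = 2*G + G = 3*G)
U(X) = 9*X² (U(X) = (3*X)² = 9*X²)
g = -15 (g = -6 - 9*1² = -6 - 9 = -15)
y(D) = -1/15 (y(D) = 1/(-15) = -1/15)
-134*(157 + y(a)) = -134*(157 - 1/15) = -134*2354/15 = -315436/15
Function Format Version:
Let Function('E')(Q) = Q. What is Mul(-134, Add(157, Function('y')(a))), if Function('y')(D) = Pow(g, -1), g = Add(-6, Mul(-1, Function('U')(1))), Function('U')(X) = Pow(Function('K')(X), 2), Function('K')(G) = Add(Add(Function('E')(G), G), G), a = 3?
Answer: Rational(-315436, 15) ≈ -21029.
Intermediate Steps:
Function('K')(G) = Mul(3, G) (Function('K')(G) = Add(Add(G, G), G) = Add(Mul(2, G), G) = Mul(3, G))
Function('U')(X) = Mul(9, Pow(X, 2)) (Function('U')(X) = Pow(Mul(3, X), 2) = Mul(9, Pow(X, 2)))
g = -15 (g = Add(-6, Mul(-1, Mul(9, Pow(1, 2)))) = Add(-6, Mul(-1, Mul(9, 1))) = Add(-6, Mul(-1, 9)) = Add(-6, -9) = -15)
Function('y')(D) = Rational(-1, 15) (Function('y')(D) = Pow(-15, -1) = Rational(-1, 15))
Mul(-134, Add(157, Function('y')(a))) = Mul(-134, Add(157, Rational(-1, 15))) = Mul(-134, Rational(2354, 15)) = Rational(-315436, 15)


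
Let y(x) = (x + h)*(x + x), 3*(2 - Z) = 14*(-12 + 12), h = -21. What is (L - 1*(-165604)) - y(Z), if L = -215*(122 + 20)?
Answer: 135150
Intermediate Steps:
L = -30530 (L = -215*142 = -30530)
Z = 2 (Z = 2 - 14*(-12 + 12)/3 = 2 - 14*0/3 = 2 - 1/3*0 = 2 + 0 = 2)
y(x) = 2*x*(-21 + x) (y(x) = (x - 21)*(x + x) = (-21 + x)*(2*x) = 2*x*(-21 + x))
(L - 1*(-165604)) - y(Z) = (-30530 - 1*(-165604)) - 2*2*(-21 + 2) = (-30530 + 165604) - 2*2*(-19) = 135074 - 1*(-76) = 135074 + 76 = 135150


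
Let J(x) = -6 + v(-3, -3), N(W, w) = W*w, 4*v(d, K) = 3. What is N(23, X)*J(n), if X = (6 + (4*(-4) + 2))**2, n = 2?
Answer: -7728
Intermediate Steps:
X = 64 (X = (6 + (-16 + 2))**2 = (6 - 14)**2 = (-8)**2 = 64)
v(d, K) = 3/4 (v(d, K) = (1/4)*3 = 3/4)
J(x) = -21/4 (J(x) = -6 + 3/4 = -21/4)
N(23, X)*J(n) = (23*64)*(-21/4) = 1472*(-21/4) = -7728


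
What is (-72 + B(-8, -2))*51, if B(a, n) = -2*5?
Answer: -4182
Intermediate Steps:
B(a, n) = -10
(-72 + B(-8, -2))*51 = (-72 - 10)*51 = -82*51 = -4182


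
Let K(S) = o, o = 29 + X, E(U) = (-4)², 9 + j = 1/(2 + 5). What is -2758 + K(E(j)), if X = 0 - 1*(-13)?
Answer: -2716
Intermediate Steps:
j = -62/7 (j = -9 + 1/(2 + 5) = -9 + 1/7 = -9 + ⅐ = -62/7 ≈ -8.8571)
X = 13 (X = 0 + 13 = 13)
E(U) = 16
o = 42 (o = 29 + 13 = 42)
K(S) = 42
-2758 + K(E(j)) = -2758 + 42 = -2716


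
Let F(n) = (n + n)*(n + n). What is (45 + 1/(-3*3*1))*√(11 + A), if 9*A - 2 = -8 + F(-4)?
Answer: 404*√157/27 ≈ 187.49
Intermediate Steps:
F(n) = 4*n² (F(n) = (2*n)*(2*n) = 4*n²)
A = 58/9 (A = 2/9 + (-8 + 4*(-4)²)/9 = 2/9 + (-8 + 4*16)/9 = 2/9 + (-8 + 64)/9 = 2/9 + (⅑)*56 = 2/9 + 56/9 = 58/9 ≈ 6.4444)
(45 + 1/(-3*3*1))*√(11 + A) = (45 + 1/(-3*3*1))*√(11 + 58/9) = (45 + 1/(-9*1))*√(157/9) = (45 + 1/(-9))*(√157/3) = (45 - ⅑)*(√157/3) = 404*(√157/3)/9 = 404*√157/27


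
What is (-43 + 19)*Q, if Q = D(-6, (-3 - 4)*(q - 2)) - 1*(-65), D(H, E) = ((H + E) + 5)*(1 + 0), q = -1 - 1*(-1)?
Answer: -1872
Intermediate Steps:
q = 0 (q = -1 + 1 = 0)
D(H, E) = 5 + E + H (D(H, E) = ((E + H) + 5)*1 = (5 + E + H)*1 = 5 + E + H)
Q = 78 (Q = (5 + (-3 - 4)*(0 - 2) - 6) - 1*(-65) = (5 - 7*(-2) - 6) + 65 = (5 + 14 - 6) + 65 = 13 + 65 = 78)
(-43 + 19)*Q = (-43 + 19)*78 = -24*78 = -1872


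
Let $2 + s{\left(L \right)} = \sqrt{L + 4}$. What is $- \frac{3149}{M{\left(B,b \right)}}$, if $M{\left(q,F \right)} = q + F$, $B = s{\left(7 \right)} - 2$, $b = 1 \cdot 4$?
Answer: $- \frac{3149 \sqrt{11}}{11} \approx -949.46$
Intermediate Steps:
$b = 4$
$s{\left(L \right)} = -2 + \sqrt{4 + L}$ ($s{\left(L \right)} = -2 + \sqrt{L + 4} = -2 + \sqrt{4 + L}$)
$B = -4 + \sqrt{11}$ ($B = \left(-2 + \sqrt{4 + 7}\right) - 2 = \left(-2 + \sqrt{11}\right) - 2 = -4 + \sqrt{11} \approx -0.68338$)
$M{\left(q,F \right)} = F + q$
$- \frac{3149}{M{\left(B,b \right)}} = - \frac{3149}{4 - \left(4 - \sqrt{11}\right)} = - \frac{3149}{\sqrt{11}} = - 3149 \frac{\sqrt{11}}{11} = - \frac{3149 \sqrt{11}}{11}$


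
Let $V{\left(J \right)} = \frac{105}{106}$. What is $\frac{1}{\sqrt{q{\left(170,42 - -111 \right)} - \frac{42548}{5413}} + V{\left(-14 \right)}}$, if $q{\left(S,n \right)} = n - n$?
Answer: $\frac{60246690}{537747653} - \frac{22472 i \sqrt{57578081}}{537747653} \approx 0.11204 - 0.3171 i$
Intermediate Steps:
$q{\left(S,n \right)} = 0$
$V{\left(J \right)} = \frac{105}{106}$ ($V{\left(J \right)} = 105 \cdot \frac{1}{106} = \frac{105}{106}$)
$\frac{1}{\sqrt{q{\left(170,42 - -111 \right)} - \frac{42548}{5413}} + V{\left(-14 \right)}} = \frac{1}{\sqrt{0 - \frac{42548}{5413}} + \frac{105}{106}} = \frac{1}{\sqrt{- \frac{42548}{5413}} + \frac{105}{106}} = \frac{1}{\frac{2 i \sqrt{57578081}}{5413} + \frac{105}{106}} = \frac{1}{\frac{105}{106} + \frac{2 i \sqrt{57578081}}{5413}}$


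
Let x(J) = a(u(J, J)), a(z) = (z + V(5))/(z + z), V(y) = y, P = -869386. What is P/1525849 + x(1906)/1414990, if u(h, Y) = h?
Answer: -4689414639388241/8230340823656120 ≈ -0.56977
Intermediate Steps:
a(z) = (5 + z)/(2*z) (a(z) = (z + 5)/(z + z) = (5 + z)/((2*z)) = (5 + z)*(1/(2*z)) = (5 + z)/(2*z))
x(J) = (5 + J)/(2*J)
P/1525849 + x(1906)/1414990 = -869386/1525849 + ((½)*(5 + 1906)/1906)/1414990 = -869386*1/1525849 + ((½)*(1/1906)*1911)*(1/1414990) = -869386/1525849 + (1911/3812)*(1/1414990) = -869386/1525849 + 1911/5393941880 = -4689414639388241/8230340823656120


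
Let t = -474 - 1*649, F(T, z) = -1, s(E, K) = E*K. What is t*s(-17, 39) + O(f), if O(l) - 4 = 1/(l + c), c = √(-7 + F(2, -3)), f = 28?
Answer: 147421501/198 - I*√2/396 ≈ 7.4455e+5 - 0.0035712*I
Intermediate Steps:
c = 2*I*√2 (c = √(-7 - 1) = √(-8) = 2*I*√2 ≈ 2.8284*I)
t = -1123 (t = -474 - 649 = -1123)
O(l) = 4 + 1/(l + 2*I*√2)
t*s(-17, 39) + O(f) = -(-19091)*39 + (1 + 4*28 + 8*I*√2)/(28 + 2*I*√2) = -1123*(-663) + (1 + 112 + 8*I*√2)/(28 + 2*I*√2) = 744549 + (113 + 8*I*√2)/(28 + 2*I*√2)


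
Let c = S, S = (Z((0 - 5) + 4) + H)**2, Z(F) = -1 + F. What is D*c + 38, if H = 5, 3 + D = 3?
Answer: 38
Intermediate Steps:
D = 0 (D = -3 + 3 = 0)
S = 9 (S = ((-1 + ((0 - 5) + 4)) + 5)**2 = ((-1 + (-5 + 4)) + 5)**2 = ((-1 - 1) + 5)**2 = (-2 + 5)**2 = 3**2 = 9)
c = 9
D*c + 38 = 0*9 + 38 = 0 + 38 = 38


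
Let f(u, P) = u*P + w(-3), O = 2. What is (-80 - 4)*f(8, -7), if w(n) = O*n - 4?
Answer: 5544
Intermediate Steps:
w(n) = -4 + 2*n (w(n) = 2*n - 4 = -4 + 2*n)
f(u, P) = -10 + P*u (f(u, P) = u*P + (-4 + 2*(-3)) = P*u + (-4 - 6) = P*u - 10 = -10 + P*u)
(-80 - 4)*f(8, -7) = (-80 - 4)*(-10 - 7*8) = -84*(-10 - 56) = -84*(-66) = 5544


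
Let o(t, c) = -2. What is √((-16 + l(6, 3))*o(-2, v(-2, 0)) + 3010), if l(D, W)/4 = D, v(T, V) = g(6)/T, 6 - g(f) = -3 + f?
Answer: √2994 ≈ 54.717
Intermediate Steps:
g(f) = 9 - f (g(f) = 6 - (-3 + f) = 6 + (3 - f) = 9 - f)
v(T, V) = 3/T (v(T, V) = (9 - 1*6)/T = (9 - 6)/T = 3/T)
l(D, W) = 4*D
√((-16 + l(6, 3))*o(-2, v(-2, 0)) + 3010) = √((-16 + 4*6)*(-2) + 3010) = √((-16 + 24)*(-2) + 3010) = √(8*(-2) + 3010) = √(-16 + 3010) = √2994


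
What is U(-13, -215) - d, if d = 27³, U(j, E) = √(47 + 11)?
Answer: -19683 + √58 ≈ -19675.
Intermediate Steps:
U(j, E) = √58
d = 19683
U(-13, -215) - d = √58 - 1*19683 = √58 - 19683 = -19683 + √58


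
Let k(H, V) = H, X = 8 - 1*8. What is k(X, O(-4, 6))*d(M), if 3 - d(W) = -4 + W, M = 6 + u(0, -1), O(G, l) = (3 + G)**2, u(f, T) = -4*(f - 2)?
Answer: 0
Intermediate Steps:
u(f, T) = 8 - 4*f (u(f, T) = -4*(-2 + f) = 8 - 4*f)
X = 0 (X = 8 - 8 = 0)
M = 14 (M = 6 + (8 - 4*0) = 6 + (8 + 0) = 6 + 8 = 14)
d(W) = 7 - W (d(W) = 3 - (-4 + W) = 3 + (4 - W) = 7 - W)
k(X, O(-4, 6))*d(M) = 0*(7 - 1*14) = 0*(7 - 14) = 0*(-7) = 0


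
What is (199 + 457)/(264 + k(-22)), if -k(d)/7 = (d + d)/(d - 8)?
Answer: 4920/1903 ≈ 2.5854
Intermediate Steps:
k(d) = -14*d/(-8 + d) (k(d) = -7*(d + d)/(d - 8) = -7*2*d/(-8 + d) = -14*d/(-8 + d))
(199 + 457)/(264 + k(-22)) = (199 + 457)/(264 - 14*(-22)/(-8 - 22)) = 656/(264 - 14*(-22)/(-30)) = 656/(264 - 14*(-22)*(-1/30)) = 656/(264 - 154/15) = 656/(3806/15) = 656*(15/3806) = 4920/1903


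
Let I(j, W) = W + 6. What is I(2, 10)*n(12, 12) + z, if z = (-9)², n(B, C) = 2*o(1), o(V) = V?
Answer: 113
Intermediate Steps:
n(B, C) = 2 (n(B, C) = 2*1 = 2)
I(j, W) = 6 + W
z = 81
I(2, 10)*n(12, 12) + z = (6 + 10)*2 + 81 = 16*2 + 81 = 32 + 81 = 113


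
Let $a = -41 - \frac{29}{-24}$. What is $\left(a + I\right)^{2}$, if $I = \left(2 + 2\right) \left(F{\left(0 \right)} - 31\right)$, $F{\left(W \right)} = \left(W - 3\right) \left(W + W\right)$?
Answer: $\frac{15452761}{576} \approx 26828.0$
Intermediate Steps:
$F{\left(W \right)} = 2 W \left(-3 + W\right)$ ($F{\left(W \right)} = \left(-3 + W\right) 2 W = 2 W \left(-3 + W\right)$)
$I = -124$ ($I = \left(2 + 2\right) \left(2 \cdot 0 \left(-3 + 0\right) - 31\right) = 4 \left(2 \cdot 0 \left(-3\right) - 31\right) = 4 \left(0 - 31\right) = 4 \left(-31\right) = -124$)
$a = - \frac{955}{24}$ ($a = -41 - 29 \left(- \frac{1}{24}\right) = -41 - - \frac{29}{24} = -41 + \frac{29}{24} = - \frac{955}{24} \approx -39.792$)
$\left(a + I\right)^{2} = \left(- \frac{955}{24} - 124\right)^{2} = \left(- \frac{3931}{24}\right)^{2} = \frac{15452761}{576}$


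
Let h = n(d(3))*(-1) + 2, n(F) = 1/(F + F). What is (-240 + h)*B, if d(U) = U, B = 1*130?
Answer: -92885/3 ≈ -30962.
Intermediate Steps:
B = 130
n(F) = 1/(2*F)
h = 11/6 (h = ((½)/3)*(-1) + 2 = ((½)*(⅓))*(-1) + 2 = (⅙)*(-1) + 2 = -⅙ + 2 = 11/6 ≈ 1.8333)
(-240 + h)*B = (-240 + 11/6)*130 = -1429/6*130 = -92885/3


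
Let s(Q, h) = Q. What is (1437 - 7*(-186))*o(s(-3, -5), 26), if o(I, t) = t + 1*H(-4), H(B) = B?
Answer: 60258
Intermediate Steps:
o(I, t) = -4 + t (o(I, t) = t + 1*(-4) = t - 4 = -4 + t)
(1437 - 7*(-186))*o(s(-3, -5), 26) = (1437 - 7*(-186))*(-4 + 26) = (1437 + 1302)*22 = 2739*22 = 60258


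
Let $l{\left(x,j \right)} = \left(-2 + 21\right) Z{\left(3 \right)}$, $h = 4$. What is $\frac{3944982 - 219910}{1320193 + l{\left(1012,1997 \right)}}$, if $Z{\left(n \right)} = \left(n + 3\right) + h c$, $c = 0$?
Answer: $\frac{3725072}{1320307} \approx 2.8214$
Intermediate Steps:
$Z{\left(n \right)} = 3 + n$ ($Z{\left(n \right)} = \left(n + 3\right) + 4 \cdot 0 = \left(3 + n\right) + 0 = 3 + n$)
$l{\left(x,j \right)} = 114$ ($l{\left(x,j \right)} = \left(-2 + 21\right) \left(3 + 3\right) = 19 \cdot 6 = 114$)
$\frac{3944982 - 219910}{1320193 + l{\left(1012,1997 \right)}} = \frac{3944982 - 219910}{1320193 + 114} = \frac{3725072}{1320307}$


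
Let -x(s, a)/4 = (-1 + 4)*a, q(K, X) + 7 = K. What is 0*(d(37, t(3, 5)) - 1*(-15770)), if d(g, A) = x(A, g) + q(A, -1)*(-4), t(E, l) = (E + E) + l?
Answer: 0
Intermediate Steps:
q(K, X) = -7 + K
x(s, a) = -12*a (x(s, a) = -4*(-1 + 4)*a = -12*a)
t(E, l) = l + 2*E (t(E, l) = 2*E + l = l + 2*E)
d(g, A) = 28 - 12*g - 4*A (d(g, A) = -12*g + (-7 + A)*(-4) = -12*g + (28 - 4*A) = 28 - 12*g - 4*A)
0*(d(37, t(3, 5)) - 1*(-15770)) = 0*((28 - 12*37 - 4*(5 + 2*3)) - 1*(-15770)) = 0*((28 - 444 - 4*(5 + 6)) + 15770) = 0*((28 - 444 - 4*11) + 15770) = 0*((28 - 444 - 44) + 15770) = 0*(-460 + 15770) = 0*15310 = 0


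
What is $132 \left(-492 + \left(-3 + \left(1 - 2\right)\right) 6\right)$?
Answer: $-68112$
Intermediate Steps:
$132 \left(-492 + \left(-3 + \left(1 - 2\right)\right) 6\right) = 132 \left(-492 + \left(-3 - 1\right) 6\right) = 132 \left(-492 - 24\right) = 132 \left(-516\right) = -68112$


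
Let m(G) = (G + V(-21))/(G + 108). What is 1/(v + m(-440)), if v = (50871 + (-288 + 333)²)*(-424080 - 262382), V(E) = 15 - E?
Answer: -83/3013820797915 ≈ -2.7540e-11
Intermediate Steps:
m(G) = (36 + G)/(108 + G) (m(G) = (G + (15 - 1*(-21)))/(G + 108) = (G + (15 + 21))/(108 + G) = (G + 36)/(108 + G) = (36 + G)/(108 + G))
v = -36311093952 (v = (50871 + 45²)*(-686462) = (50871 + 2025)*(-686462) = 52896*(-686462) = -36311093952)
1/(v + m(-440)) = 1/(-36311093952 + (36 - 440)/(108 - 440)) = 1/(-36311093952 - 404/(-332)) = 1/(-36311093952 - 1/332*(-404)) = 1/(-36311093952 + 101/83) = 1/(-3013820797915/83) = -83/3013820797915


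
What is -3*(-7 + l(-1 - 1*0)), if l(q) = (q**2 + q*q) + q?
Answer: 18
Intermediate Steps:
l(q) = q + 2*q**2 (l(q) = (q**2 + q**2) + q = 2*q**2 + q = q + 2*q**2)
-3*(-7 + l(-1 - 1*0)) = -3*(-7 + (-1 - 1*0)*(1 + 2*(-1 - 1*0))) = -3*(-7 + (-1 + 0)*(1 + 2*(-1 + 0))) = -3*(-7 - (1 + 2*(-1))) = -3*(-7 - (1 - 2)) = -3*(-7 - 1*(-1)) = -3*(-7 + 1) = -3*(-6) = 18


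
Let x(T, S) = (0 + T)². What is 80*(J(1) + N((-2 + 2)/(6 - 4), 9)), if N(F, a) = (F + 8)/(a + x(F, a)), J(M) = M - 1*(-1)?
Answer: 2080/9 ≈ 231.11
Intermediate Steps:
x(T, S) = T²
J(M) = 1 + M (J(M) = M + 1 = 1 + M)
N(F, a) = (8 + F)/(a + F²) (N(F, a) = (F + 8)/(a + F²) = (8 + F)/(a + F²))
80*(J(1) + N((-2 + 2)/(6 - 4), 9)) = 80*((1 + 1) + (8 + (-2 + 2)/(6 - 4))/(9 + ((-2 + 2)/(6 - 4))²)) = 80*(2 + (8 + 0/2)/(9 + (0/2)²)) = 80*(2 + (8 + 0*(½))/(9 + (0*(½))²)) = 80*(2 + (8 + 0)/(9 + 0²)) = 80*(2 + 8/(9 + 0)) = 80*(2 + 8/9) = 80*(26/9) = 2080/9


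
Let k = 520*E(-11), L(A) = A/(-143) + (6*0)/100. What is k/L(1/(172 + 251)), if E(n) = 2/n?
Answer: 5718960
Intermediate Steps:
L(A) = -A/143 (L(A) = A*(-1/143) + 0*(1/100) = -A/143 + 0 = -A/143)
k = -1040/11 (k = 520*(2/(-11)) = 520*(2*(-1/11)) = 520*(-2/11) = -1040/11 ≈ -94.545)
k/L(1/(172 + 251)) = -1040/(11*((-1/(143*(172 + 251))))) = -1040/(11*((-1/143/423))) = -1040/(11*((-1/143*1/423))) = -1040/(11*(-1/60489)) = -1040/11*(-60489) = 5718960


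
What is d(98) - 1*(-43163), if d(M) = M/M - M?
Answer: 43066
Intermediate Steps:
d(M) = 1 - M
d(98) - 1*(-43163) = (1 - 1*98) - 1*(-43163) = (1 - 98) + 43163 = -97 + 43163 = 43066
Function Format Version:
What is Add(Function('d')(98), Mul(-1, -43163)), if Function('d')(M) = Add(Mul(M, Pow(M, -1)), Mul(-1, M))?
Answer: 43066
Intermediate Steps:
Function('d')(M) = Add(1, Mul(-1, M))
Add(Function('d')(98), Mul(-1, -43163)) = Add(Add(1, Mul(-1, 98)), Mul(-1, -43163)) = Add(Add(1, -98), 43163) = Add(-97, 43163) = 43066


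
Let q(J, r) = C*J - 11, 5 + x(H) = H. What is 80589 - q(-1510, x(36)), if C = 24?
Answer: 116840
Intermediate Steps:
x(H) = -5 + H
q(J, r) = -11 + 24*J (q(J, r) = 24*J - 11 = -11 + 24*J)
80589 - q(-1510, x(36)) = 80589 - (-11 + 24*(-1510)) = 80589 - (-11 - 36240) = 80589 - 1*(-36251) = 80589 + 36251 = 116840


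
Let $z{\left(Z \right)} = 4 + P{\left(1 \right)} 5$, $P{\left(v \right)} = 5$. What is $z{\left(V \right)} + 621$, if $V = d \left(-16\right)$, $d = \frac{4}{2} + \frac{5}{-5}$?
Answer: $650$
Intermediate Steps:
$d = 1$ ($d = 4 \cdot \frac{1}{2} + 5 \left(- \frac{1}{5}\right) = 2 - 1 = 1$)
$V = -16$ ($V = 1 \left(-16\right) = -16$)
$z{\left(Z \right)} = 29$ ($z{\left(Z \right)} = 4 + 5 \cdot 5 = 4 + 25 = 29$)
$z{\left(V \right)} + 621 = 29 + 621 = 650$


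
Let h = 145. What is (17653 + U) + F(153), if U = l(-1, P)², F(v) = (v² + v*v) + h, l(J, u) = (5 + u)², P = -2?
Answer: 64697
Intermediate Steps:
F(v) = 145 + 2*v² (F(v) = (v² + v*v) + 145 = (v² + v²) + 145 = 2*v² + 145 = 145 + 2*v²)
U = 81 (U = ((5 - 2)²)² = (3²)² = 9² = 81)
(17653 + U) + F(153) = (17653 + 81) + (145 + 2*153²) = 17734 + (145 + 2*23409) = 17734 + (145 + 46818) = 17734 + 46963 = 64697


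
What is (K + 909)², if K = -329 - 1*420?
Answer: 25600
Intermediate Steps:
K = -749 (K = -329 - 420 = -749)
(K + 909)² = (-749 + 909)² = 160² = 25600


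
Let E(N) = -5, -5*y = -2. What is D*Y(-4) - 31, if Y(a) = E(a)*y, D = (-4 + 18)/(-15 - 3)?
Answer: -265/9 ≈ -29.444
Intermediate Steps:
y = ⅖ (y = -⅕*(-2) = ⅖ ≈ 0.40000)
D = -7/9 (D = 14/(-18) = 14*(-1/18) = -7/9 ≈ -0.77778)
Y(a) = -2 (Y(a) = -5*⅖ = -2)
D*Y(-4) - 31 = -7/9*(-2) - 31 = 14/9 - 31 = -265/9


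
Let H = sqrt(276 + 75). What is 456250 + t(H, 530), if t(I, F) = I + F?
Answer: 456780 + 3*sqrt(39) ≈ 4.5680e+5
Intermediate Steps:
H = 3*sqrt(39) (H = sqrt(351) = 3*sqrt(39) ≈ 18.735)
t(I, F) = F + I
456250 + t(H, 530) = 456250 + (530 + 3*sqrt(39)) = 456780 + 3*sqrt(39)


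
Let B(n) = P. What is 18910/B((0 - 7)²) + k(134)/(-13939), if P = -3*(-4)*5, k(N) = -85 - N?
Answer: 26359963/83634 ≈ 315.18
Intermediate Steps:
P = 60 (P = 12*5 = 60)
B(n) = 60
18910/B((0 - 7)²) + k(134)/(-13939) = 18910/60 + (-85 - 1*134)/(-13939) = 18910*(1/60) + (-85 - 134)*(-1/13939) = 1891/6 - 219*(-1/13939) = 1891/6 + 219/13939 = 26359963/83634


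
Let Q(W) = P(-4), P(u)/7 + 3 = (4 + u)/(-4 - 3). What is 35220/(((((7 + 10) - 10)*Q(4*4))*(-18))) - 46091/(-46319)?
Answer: 41745523/2918097 ≈ 14.306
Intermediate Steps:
P(u) = -25 - u (P(u) = -21 + 7*((4 + u)/(-4 - 3)) = -21 + 7*((4 + u)/(-7)) = -21 + 7*((4 + u)*(-1/7)) = -21 + 7*(-4/7 - u/7) = -21 + (-4 - u) = -25 - u)
Q(W) = -21 (Q(W) = -25 - 1*(-4) = -25 + 4 = -21)
35220/(((((7 + 10) - 10)*Q(4*4))*(-18))) - 46091/(-46319) = 35220/(((((7 + 10) - 10)*(-21))*(-18))) - 46091/(-46319) = 35220/((((17 - 10)*(-21))*(-18))) - 46091*(-1/46319) = 35220/(((7*(-21))*(-18))) + 46091/46319 = 35220/((-147*(-18))) + 46091/46319 = 35220/2646 + 46091/46319 = 35220*(1/2646) + 46091/46319 = 5870/441 + 46091/46319 = 41745523/2918097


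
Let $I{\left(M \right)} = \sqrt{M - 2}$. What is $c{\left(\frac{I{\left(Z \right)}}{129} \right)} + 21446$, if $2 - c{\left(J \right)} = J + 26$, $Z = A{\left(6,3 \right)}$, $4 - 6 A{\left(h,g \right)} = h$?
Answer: $21422 - \frac{i \sqrt{21}}{387} \approx 21422.0 - 0.011841 i$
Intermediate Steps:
$A{\left(h,g \right)} = \frac{2}{3} - \frac{h}{6}$
$Z = - \frac{1}{3}$ ($Z = \frac{2}{3} - 1 = - \frac{1}{3} \approx -0.33333$)
$I{\left(M \right)} = \sqrt{-2 + M}$
$c{\left(J \right)} = -24 - J$ ($c{\left(J \right)} = 2 - \left(J + 26\right) = 2 - \left(26 + J\right) = -24 - J$)
$c{\left(\frac{I{\left(Z \right)}}{129} \right)} + 21446 = \left(-24 - \frac{\sqrt{-2 - \frac{1}{3}}}{129}\right) + 21446 = \left(-24 - \sqrt{- \frac{7}{3}} \cdot \frac{1}{129}\right) + 21446 = \left(-24 - \frac{i \sqrt{21}}{3} \cdot \frac{1}{129}\right) + 21446 = \left(-24 - \frac{i \sqrt{21}}{387}\right) + 21446 = 21422 - \frac{i \sqrt{21}}{387}$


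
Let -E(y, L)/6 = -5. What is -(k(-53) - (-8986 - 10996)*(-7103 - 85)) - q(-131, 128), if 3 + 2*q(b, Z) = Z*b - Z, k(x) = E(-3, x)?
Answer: 287278071/2 ≈ 1.4364e+8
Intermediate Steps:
E(y, L) = 30 (E(y, L) = -6*(-5) = 30)
k(x) = 30
q(b, Z) = -3/2 - Z/2 + Z*b/2 (q(b, Z) = -3/2 + (Z*b - Z)/2 = -3/2 + (-Z + Z*b)/2 = -3/2 + (-Z/2 + Z*b/2) = -3/2 - Z/2 + Z*b/2)
-(k(-53) - (-8986 - 10996)*(-7103 - 85)) - q(-131, 128) = -(30 - (-8986 - 10996)*(-7103 - 85)) - (-3/2 - ½*128 + (½)*128*(-131)) = -(30 - (-19982)*(-7188)) - (-3/2 - 64 - 8384) = -(30 - 1*143630616) - 1*(-16899/2) = -(30 - 143630616) + 16899/2 = -1*(-143630586) + 16899/2 = 143630586 + 16899/2 = 287278071/2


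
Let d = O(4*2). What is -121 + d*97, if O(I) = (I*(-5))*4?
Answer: -15641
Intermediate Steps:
O(I) = -20*I (O(I) = -5*I*4 = -20*I)
d = -160 (d = -80*2 = -20*8 = -160)
-121 + d*97 = -121 - 160*97 = -121 - 15520 = -15641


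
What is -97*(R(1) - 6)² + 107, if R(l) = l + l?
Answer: -1445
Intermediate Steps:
R(l) = 2*l
-97*(R(1) - 6)² + 107 = -97*(2*1 - 6)² + 107 = -97*(2 - 6)² + 107 = -97*(-4)² + 107 = -97*16 + 107 = -1552 + 107 = -1445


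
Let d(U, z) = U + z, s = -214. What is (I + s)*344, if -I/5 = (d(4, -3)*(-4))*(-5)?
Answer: -108016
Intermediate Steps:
I = -100 (I = -5*(4 - 3)*(-4)*(-5) = -5*1*(-4)*(-5) = -(-20)*(-5) = -5*20 = -100)
(I + s)*344 = (-100 - 214)*344 = -314*344 = -108016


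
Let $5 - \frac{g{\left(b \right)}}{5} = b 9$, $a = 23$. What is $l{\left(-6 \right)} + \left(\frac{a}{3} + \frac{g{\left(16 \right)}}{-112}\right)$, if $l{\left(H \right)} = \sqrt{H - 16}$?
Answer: $\frac{4661}{336} + i \sqrt{22} \approx 13.872 + 4.6904 i$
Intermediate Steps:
$g{\left(b \right)} = 25 - 45 b$ ($g{\left(b \right)} = 25 - 5 b 9 = 25 - 5 \cdot 9 b = 25 - 45 b$)
$l{\left(H \right)} = \sqrt{-16 + H}$
$l{\left(-6 \right)} + \left(\frac{a}{3} + \frac{g{\left(16 \right)}}{-112}\right) = \sqrt{-16 - 6} + \left(\frac{23}{3} + \frac{25 - 720}{-112}\right) = \sqrt{-22} + \left(23 \cdot \frac{1}{3} + \left(25 - 720\right) \left(- \frac{1}{112}\right)\right) = i \sqrt{22} + \left(\frac{23}{3} - - \frac{695}{112}\right) = i \sqrt{22} + \left(\frac{23}{3} + \frac{695}{112}\right) = i \sqrt{22} + \frac{4661}{336} = \frac{4661}{336} + i \sqrt{22}$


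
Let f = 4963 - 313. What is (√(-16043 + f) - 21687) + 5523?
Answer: -16164 + I*√11393 ≈ -16164.0 + 106.74*I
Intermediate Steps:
f = 4650
(√(-16043 + f) - 21687) + 5523 = (√(-16043 + 4650) - 21687) + 5523 = (√(-11393) - 21687) + 5523 = (I*√11393 - 21687) + 5523 = (-21687 + I*√11393) + 5523 = -16164 + I*√11393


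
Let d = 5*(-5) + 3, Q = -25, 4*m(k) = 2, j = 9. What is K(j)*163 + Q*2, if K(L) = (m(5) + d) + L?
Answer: -4175/2 ≈ -2087.5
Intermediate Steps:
m(k) = 1/2 (m(k) = (1/4)*2 = 1/2)
d = -22 (d = -25 + 3 = -22)
K(L) = -43/2 + L (K(L) = (1/2 - 22) + L = -43/2 + L)
K(j)*163 + Q*2 = (-43/2 + 9)*163 - 25*2 = -25/2*163 - 50 = -4075/2 - 50 = -4175/2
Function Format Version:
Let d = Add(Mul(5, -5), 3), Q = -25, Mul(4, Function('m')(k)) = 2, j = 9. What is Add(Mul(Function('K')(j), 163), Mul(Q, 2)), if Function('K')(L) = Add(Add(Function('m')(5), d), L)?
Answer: Rational(-4175, 2) ≈ -2087.5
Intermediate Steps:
Function('m')(k) = Rational(1, 2) (Function('m')(k) = Mul(Rational(1, 4), 2) = Rational(1, 2))
d = -22 (d = Add(-25, 3) = -22)
Function('K')(L) = Add(Rational(-43, 2), L) (Function('K')(L) = Add(Add(Rational(1, 2), -22), L) = Add(Rational(-43, 2), L))
Add(Mul(Function('K')(j), 163), Mul(Q, 2)) = Add(Mul(Add(Rational(-43, 2), 9), 163), Mul(-25, 2)) = Add(Mul(Rational(-25, 2), 163), -50) = Add(Rational(-4075, 2), -50) = Rational(-4175, 2)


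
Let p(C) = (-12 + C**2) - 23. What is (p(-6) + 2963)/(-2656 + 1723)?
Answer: -988/311 ≈ -3.1768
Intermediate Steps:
p(C) = -35 + C**2
(p(-6) + 2963)/(-2656 + 1723) = ((-35 + (-6)**2) + 2963)/(-2656 + 1723) = ((-35 + 36) + 2963)/(-933) = (1 + 2963)*(-1/933) = 2964*(-1/933) = -988/311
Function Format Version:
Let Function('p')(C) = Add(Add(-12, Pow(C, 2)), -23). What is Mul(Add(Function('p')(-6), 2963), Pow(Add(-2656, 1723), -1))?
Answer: Rational(-988, 311) ≈ -3.1768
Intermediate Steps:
Function('p')(C) = Add(-35, Pow(C, 2))
Mul(Add(Function('p')(-6), 2963), Pow(Add(-2656, 1723), -1)) = Mul(Add(Add(-35, Pow(-6, 2)), 2963), Pow(Add(-2656, 1723), -1)) = Mul(Add(Add(-35, 36), 2963), Pow(-933, -1)) = Mul(Add(1, 2963), Rational(-1, 933)) = Mul(2964, Rational(-1, 933)) = Rational(-988, 311)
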